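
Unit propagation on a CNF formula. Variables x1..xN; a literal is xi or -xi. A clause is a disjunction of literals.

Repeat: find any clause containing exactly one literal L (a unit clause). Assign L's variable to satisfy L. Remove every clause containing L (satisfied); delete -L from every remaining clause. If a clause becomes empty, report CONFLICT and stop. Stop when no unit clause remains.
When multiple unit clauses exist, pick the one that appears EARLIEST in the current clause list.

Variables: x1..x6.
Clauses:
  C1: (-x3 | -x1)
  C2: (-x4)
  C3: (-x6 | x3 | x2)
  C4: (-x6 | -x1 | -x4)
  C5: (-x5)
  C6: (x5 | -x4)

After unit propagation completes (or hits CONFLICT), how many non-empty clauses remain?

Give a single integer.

unit clause [-4] forces x4=F; simplify:
  satisfied 3 clause(s); 3 remain; assigned so far: [4]
unit clause [-5] forces x5=F; simplify:
  satisfied 1 clause(s); 2 remain; assigned so far: [4, 5]

Answer: 2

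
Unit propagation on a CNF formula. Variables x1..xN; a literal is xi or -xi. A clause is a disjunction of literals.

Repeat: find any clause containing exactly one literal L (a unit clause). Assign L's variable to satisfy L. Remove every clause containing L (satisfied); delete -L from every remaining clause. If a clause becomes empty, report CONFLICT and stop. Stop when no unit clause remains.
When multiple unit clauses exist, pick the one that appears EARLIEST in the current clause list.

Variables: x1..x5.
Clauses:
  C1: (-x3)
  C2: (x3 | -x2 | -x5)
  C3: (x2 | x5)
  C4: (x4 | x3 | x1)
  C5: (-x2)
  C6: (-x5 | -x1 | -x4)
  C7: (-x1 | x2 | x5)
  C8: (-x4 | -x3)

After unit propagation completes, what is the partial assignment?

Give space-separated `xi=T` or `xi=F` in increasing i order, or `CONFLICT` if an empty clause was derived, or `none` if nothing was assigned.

unit clause [-3] forces x3=F; simplify:
  drop 3 from [3, -2, -5] -> [-2, -5]
  drop 3 from [4, 3, 1] -> [4, 1]
  satisfied 2 clause(s); 6 remain; assigned so far: [3]
unit clause [-2] forces x2=F; simplify:
  drop 2 from [2, 5] -> [5]
  drop 2 from [-1, 2, 5] -> [-1, 5]
  satisfied 2 clause(s); 4 remain; assigned so far: [2, 3]
unit clause [5] forces x5=T; simplify:
  drop -5 from [-5, -1, -4] -> [-1, -4]
  satisfied 2 clause(s); 2 remain; assigned so far: [2, 3, 5]

Answer: x2=F x3=F x5=T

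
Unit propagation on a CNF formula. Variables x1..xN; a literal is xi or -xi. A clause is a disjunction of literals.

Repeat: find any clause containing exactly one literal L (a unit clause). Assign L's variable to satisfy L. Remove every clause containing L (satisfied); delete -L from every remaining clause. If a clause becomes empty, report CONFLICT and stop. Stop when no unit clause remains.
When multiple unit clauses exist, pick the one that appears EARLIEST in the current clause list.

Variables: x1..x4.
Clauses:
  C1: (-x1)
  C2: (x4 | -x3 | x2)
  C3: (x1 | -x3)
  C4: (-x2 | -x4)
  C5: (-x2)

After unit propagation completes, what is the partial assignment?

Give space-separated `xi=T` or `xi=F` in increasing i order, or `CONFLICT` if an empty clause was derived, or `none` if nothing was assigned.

Answer: x1=F x2=F x3=F

Derivation:
unit clause [-1] forces x1=F; simplify:
  drop 1 from [1, -3] -> [-3]
  satisfied 1 clause(s); 4 remain; assigned so far: [1]
unit clause [-3] forces x3=F; simplify:
  satisfied 2 clause(s); 2 remain; assigned so far: [1, 3]
unit clause [-2] forces x2=F; simplify:
  satisfied 2 clause(s); 0 remain; assigned so far: [1, 2, 3]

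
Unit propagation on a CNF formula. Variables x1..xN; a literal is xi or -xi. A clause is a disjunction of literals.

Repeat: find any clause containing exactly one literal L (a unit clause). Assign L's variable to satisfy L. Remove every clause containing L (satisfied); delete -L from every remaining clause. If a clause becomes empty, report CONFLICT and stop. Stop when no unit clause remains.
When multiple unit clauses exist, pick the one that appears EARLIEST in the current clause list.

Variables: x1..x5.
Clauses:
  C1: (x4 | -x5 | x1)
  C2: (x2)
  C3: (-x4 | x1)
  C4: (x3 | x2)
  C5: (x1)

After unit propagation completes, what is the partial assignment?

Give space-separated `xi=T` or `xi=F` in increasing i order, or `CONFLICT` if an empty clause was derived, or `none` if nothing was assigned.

Answer: x1=T x2=T

Derivation:
unit clause [2] forces x2=T; simplify:
  satisfied 2 clause(s); 3 remain; assigned so far: [2]
unit clause [1] forces x1=T; simplify:
  satisfied 3 clause(s); 0 remain; assigned so far: [1, 2]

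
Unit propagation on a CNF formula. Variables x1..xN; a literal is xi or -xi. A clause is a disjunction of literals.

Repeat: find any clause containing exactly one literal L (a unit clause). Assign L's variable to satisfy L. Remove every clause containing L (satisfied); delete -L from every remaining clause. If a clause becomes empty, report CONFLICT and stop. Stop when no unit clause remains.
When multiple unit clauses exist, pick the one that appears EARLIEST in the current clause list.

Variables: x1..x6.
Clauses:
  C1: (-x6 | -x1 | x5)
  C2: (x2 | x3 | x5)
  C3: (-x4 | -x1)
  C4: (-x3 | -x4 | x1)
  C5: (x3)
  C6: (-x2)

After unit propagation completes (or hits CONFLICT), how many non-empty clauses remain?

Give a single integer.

Answer: 3

Derivation:
unit clause [3] forces x3=T; simplify:
  drop -3 from [-3, -4, 1] -> [-4, 1]
  satisfied 2 clause(s); 4 remain; assigned so far: [3]
unit clause [-2] forces x2=F; simplify:
  satisfied 1 clause(s); 3 remain; assigned so far: [2, 3]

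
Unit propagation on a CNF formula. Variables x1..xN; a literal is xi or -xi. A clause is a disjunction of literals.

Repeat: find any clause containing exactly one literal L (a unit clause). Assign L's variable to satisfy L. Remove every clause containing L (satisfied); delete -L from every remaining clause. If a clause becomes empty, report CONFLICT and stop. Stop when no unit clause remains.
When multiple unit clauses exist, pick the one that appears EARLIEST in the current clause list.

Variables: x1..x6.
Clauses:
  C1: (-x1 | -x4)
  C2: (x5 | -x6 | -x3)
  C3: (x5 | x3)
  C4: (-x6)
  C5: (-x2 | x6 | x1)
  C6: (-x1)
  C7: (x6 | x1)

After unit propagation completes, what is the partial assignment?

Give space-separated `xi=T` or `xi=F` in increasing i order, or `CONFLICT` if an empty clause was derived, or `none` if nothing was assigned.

Answer: CONFLICT

Derivation:
unit clause [-6] forces x6=F; simplify:
  drop 6 from [-2, 6, 1] -> [-2, 1]
  drop 6 from [6, 1] -> [1]
  satisfied 2 clause(s); 5 remain; assigned so far: [6]
unit clause [-1] forces x1=F; simplify:
  drop 1 from [-2, 1] -> [-2]
  drop 1 from [1] -> [] (empty!)
  satisfied 2 clause(s); 3 remain; assigned so far: [1, 6]
CONFLICT (empty clause)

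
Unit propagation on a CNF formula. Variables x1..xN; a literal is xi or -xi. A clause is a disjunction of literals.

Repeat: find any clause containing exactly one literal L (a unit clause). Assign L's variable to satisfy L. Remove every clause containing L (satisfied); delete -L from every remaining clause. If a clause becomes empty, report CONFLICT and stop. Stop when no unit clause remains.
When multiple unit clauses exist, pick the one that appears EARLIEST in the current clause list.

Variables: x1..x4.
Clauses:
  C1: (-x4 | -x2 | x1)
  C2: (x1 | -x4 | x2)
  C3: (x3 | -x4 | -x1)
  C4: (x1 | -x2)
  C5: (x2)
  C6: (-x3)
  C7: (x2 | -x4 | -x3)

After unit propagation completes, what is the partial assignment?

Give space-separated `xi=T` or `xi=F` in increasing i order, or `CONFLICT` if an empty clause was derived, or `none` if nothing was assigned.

unit clause [2] forces x2=T; simplify:
  drop -2 from [-4, -2, 1] -> [-4, 1]
  drop -2 from [1, -2] -> [1]
  satisfied 3 clause(s); 4 remain; assigned so far: [2]
unit clause [1] forces x1=T; simplify:
  drop -1 from [3, -4, -1] -> [3, -4]
  satisfied 2 clause(s); 2 remain; assigned so far: [1, 2]
unit clause [-3] forces x3=F; simplify:
  drop 3 from [3, -4] -> [-4]
  satisfied 1 clause(s); 1 remain; assigned so far: [1, 2, 3]
unit clause [-4] forces x4=F; simplify:
  satisfied 1 clause(s); 0 remain; assigned so far: [1, 2, 3, 4]

Answer: x1=T x2=T x3=F x4=F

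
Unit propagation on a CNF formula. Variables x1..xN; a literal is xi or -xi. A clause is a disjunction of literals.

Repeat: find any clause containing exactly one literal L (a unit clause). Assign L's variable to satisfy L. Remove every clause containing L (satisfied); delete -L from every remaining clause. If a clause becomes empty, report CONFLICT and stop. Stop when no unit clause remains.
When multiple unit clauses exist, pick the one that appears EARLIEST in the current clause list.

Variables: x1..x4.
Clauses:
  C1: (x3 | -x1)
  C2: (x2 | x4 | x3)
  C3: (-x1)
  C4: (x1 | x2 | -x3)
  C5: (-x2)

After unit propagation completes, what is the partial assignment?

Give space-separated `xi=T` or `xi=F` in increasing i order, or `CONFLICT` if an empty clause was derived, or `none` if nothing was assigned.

Answer: x1=F x2=F x3=F x4=T

Derivation:
unit clause [-1] forces x1=F; simplify:
  drop 1 from [1, 2, -3] -> [2, -3]
  satisfied 2 clause(s); 3 remain; assigned so far: [1]
unit clause [-2] forces x2=F; simplify:
  drop 2 from [2, 4, 3] -> [4, 3]
  drop 2 from [2, -3] -> [-3]
  satisfied 1 clause(s); 2 remain; assigned so far: [1, 2]
unit clause [-3] forces x3=F; simplify:
  drop 3 from [4, 3] -> [4]
  satisfied 1 clause(s); 1 remain; assigned so far: [1, 2, 3]
unit clause [4] forces x4=T; simplify:
  satisfied 1 clause(s); 0 remain; assigned so far: [1, 2, 3, 4]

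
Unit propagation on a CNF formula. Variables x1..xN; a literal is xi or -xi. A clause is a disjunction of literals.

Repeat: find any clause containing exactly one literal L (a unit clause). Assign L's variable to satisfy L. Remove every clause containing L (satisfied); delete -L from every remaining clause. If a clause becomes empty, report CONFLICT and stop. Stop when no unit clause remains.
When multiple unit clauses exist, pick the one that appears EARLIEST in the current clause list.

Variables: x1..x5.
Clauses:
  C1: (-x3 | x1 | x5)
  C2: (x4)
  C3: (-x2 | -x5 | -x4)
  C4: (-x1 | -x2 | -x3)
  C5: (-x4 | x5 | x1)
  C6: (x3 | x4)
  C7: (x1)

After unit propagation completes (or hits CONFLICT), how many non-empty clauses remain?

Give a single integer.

unit clause [4] forces x4=T; simplify:
  drop -4 from [-2, -5, -4] -> [-2, -5]
  drop -4 from [-4, 5, 1] -> [5, 1]
  satisfied 2 clause(s); 5 remain; assigned so far: [4]
unit clause [1] forces x1=T; simplify:
  drop -1 from [-1, -2, -3] -> [-2, -3]
  satisfied 3 clause(s); 2 remain; assigned so far: [1, 4]

Answer: 2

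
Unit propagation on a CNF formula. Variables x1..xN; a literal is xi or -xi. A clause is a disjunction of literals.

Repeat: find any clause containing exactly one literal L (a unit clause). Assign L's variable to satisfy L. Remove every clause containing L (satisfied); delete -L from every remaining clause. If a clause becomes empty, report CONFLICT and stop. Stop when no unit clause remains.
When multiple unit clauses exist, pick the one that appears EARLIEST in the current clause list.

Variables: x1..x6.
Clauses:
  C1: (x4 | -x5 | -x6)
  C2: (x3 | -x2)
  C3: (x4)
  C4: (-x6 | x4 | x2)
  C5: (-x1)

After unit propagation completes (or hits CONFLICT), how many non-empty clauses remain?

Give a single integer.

unit clause [4] forces x4=T; simplify:
  satisfied 3 clause(s); 2 remain; assigned so far: [4]
unit clause [-1] forces x1=F; simplify:
  satisfied 1 clause(s); 1 remain; assigned so far: [1, 4]

Answer: 1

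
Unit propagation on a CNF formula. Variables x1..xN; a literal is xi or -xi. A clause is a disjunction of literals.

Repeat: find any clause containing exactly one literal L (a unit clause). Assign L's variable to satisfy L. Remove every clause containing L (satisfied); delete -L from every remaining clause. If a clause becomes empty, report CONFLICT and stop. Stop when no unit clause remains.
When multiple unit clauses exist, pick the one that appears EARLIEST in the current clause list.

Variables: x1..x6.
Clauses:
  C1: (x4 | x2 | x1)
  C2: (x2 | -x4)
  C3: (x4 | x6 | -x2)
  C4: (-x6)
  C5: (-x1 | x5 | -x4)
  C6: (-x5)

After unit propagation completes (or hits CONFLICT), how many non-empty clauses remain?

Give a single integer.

Answer: 4

Derivation:
unit clause [-6] forces x6=F; simplify:
  drop 6 from [4, 6, -2] -> [4, -2]
  satisfied 1 clause(s); 5 remain; assigned so far: [6]
unit clause [-5] forces x5=F; simplify:
  drop 5 from [-1, 5, -4] -> [-1, -4]
  satisfied 1 clause(s); 4 remain; assigned so far: [5, 6]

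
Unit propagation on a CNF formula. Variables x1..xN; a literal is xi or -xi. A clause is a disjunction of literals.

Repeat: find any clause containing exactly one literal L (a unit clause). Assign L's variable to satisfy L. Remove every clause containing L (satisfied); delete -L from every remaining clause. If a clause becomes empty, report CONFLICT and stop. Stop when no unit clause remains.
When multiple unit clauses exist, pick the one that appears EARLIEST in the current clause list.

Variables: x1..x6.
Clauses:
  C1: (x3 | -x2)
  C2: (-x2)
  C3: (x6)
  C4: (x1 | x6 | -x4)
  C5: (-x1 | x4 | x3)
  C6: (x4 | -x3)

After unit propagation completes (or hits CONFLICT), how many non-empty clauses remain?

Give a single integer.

unit clause [-2] forces x2=F; simplify:
  satisfied 2 clause(s); 4 remain; assigned so far: [2]
unit clause [6] forces x6=T; simplify:
  satisfied 2 clause(s); 2 remain; assigned so far: [2, 6]

Answer: 2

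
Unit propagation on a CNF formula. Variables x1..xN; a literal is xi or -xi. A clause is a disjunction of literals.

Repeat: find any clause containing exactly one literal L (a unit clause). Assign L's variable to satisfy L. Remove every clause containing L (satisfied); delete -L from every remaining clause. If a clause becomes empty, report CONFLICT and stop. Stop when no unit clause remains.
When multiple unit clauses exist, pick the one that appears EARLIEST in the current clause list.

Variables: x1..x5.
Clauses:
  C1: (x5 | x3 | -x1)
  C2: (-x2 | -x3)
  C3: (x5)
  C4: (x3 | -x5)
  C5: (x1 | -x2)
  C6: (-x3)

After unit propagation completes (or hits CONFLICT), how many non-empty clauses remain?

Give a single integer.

unit clause [5] forces x5=T; simplify:
  drop -5 from [3, -5] -> [3]
  satisfied 2 clause(s); 4 remain; assigned so far: [5]
unit clause [3] forces x3=T; simplify:
  drop -3 from [-2, -3] -> [-2]
  drop -3 from [-3] -> [] (empty!)
  satisfied 1 clause(s); 3 remain; assigned so far: [3, 5]
CONFLICT (empty clause)

Answer: 2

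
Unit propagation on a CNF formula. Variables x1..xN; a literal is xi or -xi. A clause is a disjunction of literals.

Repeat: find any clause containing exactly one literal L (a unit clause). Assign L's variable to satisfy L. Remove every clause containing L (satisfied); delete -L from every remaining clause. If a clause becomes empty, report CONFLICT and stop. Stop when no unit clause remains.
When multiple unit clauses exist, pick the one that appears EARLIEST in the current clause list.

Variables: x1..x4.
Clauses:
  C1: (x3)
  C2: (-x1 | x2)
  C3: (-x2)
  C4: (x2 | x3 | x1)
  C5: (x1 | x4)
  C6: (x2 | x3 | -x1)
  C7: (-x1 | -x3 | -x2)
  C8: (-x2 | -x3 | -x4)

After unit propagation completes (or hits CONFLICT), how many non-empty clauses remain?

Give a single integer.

Answer: 0

Derivation:
unit clause [3] forces x3=T; simplify:
  drop -3 from [-1, -3, -2] -> [-1, -2]
  drop -3 from [-2, -3, -4] -> [-2, -4]
  satisfied 3 clause(s); 5 remain; assigned so far: [3]
unit clause [-2] forces x2=F; simplify:
  drop 2 from [-1, 2] -> [-1]
  satisfied 3 clause(s); 2 remain; assigned so far: [2, 3]
unit clause [-1] forces x1=F; simplify:
  drop 1 from [1, 4] -> [4]
  satisfied 1 clause(s); 1 remain; assigned so far: [1, 2, 3]
unit clause [4] forces x4=T; simplify:
  satisfied 1 clause(s); 0 remain; assigned so far: [1, 2, 3, 4]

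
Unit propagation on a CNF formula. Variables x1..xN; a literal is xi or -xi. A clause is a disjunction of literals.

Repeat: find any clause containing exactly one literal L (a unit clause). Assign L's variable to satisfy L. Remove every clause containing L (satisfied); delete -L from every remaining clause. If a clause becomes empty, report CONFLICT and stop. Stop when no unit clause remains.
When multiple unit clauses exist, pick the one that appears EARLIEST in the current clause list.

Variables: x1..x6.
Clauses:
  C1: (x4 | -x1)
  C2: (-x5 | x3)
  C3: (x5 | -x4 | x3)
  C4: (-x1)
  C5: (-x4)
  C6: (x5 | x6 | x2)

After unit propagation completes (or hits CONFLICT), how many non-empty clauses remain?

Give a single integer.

Answer: 2

Derivation:
unit clause [-1] forces x1=F; simplify:
  satisfied 2 clause(s); 4 remain; assigned so far: [1]
unit clause [-4] forces x4=F; simplify:
  satisfied 2 clause(s); 2 remain; assigned so far: [1, 4]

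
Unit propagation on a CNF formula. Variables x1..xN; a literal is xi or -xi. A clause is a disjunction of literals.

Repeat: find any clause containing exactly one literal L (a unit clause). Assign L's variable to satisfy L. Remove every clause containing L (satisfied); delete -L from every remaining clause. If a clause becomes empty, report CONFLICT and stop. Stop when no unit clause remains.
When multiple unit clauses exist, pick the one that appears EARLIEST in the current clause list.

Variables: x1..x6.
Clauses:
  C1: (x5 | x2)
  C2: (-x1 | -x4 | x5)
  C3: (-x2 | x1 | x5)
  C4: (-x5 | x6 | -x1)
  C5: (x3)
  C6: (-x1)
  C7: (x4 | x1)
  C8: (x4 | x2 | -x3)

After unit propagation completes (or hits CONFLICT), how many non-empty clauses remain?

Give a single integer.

Answer: 2

Derivation:
unit clause [3] forces x3=T; simplify:
  drop -3 from [4, 2, -3] -> [4, 2]
  satisfied 1 clause(s); 7 remain; assigned so far: [3]
unit clause [-1] forces x1=F; simplify:
  drop 1 from [-2, 1, 5] -> [-2, 5]
  drop 1 from [4, 1] -> [4]
  satisfied 3 clause(s); 4 remain; assigned so far: [1, 3]
unit clause [4] forces x4=T; simplify:
  satisfied 2 clause(s); 2 remain; assigned so far: [1, 3, 4]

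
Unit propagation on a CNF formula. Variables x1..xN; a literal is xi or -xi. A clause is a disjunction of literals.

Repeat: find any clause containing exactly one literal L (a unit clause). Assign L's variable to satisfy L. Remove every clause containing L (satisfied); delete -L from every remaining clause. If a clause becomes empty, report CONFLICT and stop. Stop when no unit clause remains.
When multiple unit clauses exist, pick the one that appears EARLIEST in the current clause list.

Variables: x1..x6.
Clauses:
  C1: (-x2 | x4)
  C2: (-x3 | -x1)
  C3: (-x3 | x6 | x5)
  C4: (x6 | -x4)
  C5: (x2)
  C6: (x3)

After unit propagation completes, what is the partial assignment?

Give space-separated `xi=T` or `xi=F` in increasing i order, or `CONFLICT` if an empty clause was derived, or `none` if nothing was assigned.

Answer: x1=F x2=T x3=T x4=T x6=T

Derivation:
unit clause [2] forces x2=T; simplify:
  drop -2 from [-2, 4] -> [4]
  satisfied 1 clause(s); 5 remain; assigned so far: [2]
unit clause [4] forces x4=T; simplify:
  drop -4 from [6, -4] -> [6]
  satisfied 1 clause(s); 4 remain; assigned so far: [2, 4]
unit clause [6] forces x6=T; simplify:
  satisfied 2 clause(s); 2 remain; assigned so far: [2, 4, 6]
unit clause [3] forces x3=T; simplify:
  drop -3 from [-3, -1] -> [-1]
  satisfied 1 clause(s); 1 remain; assigned so far: [2, 3, 4, 6]
unit clause [-1] forces x1=F; simplify:
  satisfied 1 clause(s); 0 remain; assigned so far: [1, 2, 3, 4, 6]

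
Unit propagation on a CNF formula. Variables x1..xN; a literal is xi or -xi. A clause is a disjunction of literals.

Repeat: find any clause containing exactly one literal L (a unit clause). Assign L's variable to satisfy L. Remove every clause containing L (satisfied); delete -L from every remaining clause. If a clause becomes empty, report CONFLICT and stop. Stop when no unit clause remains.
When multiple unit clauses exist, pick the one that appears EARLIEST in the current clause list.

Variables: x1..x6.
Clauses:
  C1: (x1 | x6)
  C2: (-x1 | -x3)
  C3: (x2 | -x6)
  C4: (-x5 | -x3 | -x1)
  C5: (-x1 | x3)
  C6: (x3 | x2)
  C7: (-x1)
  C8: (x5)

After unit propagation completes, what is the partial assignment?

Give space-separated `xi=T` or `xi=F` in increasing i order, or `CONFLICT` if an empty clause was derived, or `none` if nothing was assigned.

Answer: x1=F x2=T x5=T x6=T

Derivation:
unit clause [-1] forces x1=F; simplify:
  drop 1 from [1, 6] -> [6]
  satisfied 4 clause(s); 4 remain; assigned so far: [1]
unit clause [6] forces x6=T; simplify:
  drop -6 from [2, -6] -> [2]
  satisfied 1 clause(s); 3 remain; assigned so far: [1, 6]
unit clause [2] forces x2=T; simplify:
  satisfied 2 clause(s); 1 remain; assigned so far: [1, 2, 6]
unit clause [5] forces x5=T; simplify:
  satisfied 1 clause(s); 0 remain; assigned so far: [1, 2, 5, 6]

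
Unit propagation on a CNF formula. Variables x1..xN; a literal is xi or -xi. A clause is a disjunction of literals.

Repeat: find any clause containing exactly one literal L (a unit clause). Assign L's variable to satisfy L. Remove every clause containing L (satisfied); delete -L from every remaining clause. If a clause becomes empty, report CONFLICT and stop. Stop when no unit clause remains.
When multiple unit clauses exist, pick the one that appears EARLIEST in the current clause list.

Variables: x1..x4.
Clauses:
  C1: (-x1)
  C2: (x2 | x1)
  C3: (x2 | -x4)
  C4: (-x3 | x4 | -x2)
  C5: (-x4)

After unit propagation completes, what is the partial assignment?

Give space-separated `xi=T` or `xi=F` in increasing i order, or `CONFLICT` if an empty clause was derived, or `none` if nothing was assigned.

Answer: x1=F x2=T x3=F x4=F

Derivation:
unit clause [-1] forces x1=F; simplify:
  drop 1 from [2, 1] -> [2]
  satisfied 1 clause(s); 4 remain; assigned so far: [1]
unit clause [2] forces x2=T; simplify:
  drop -2 from [-3, 4, -2] -> [-3, 4]
  satisfied 2 clause(s); 2 remain; assigned so far: [1, 2]
unit clause [-4] forces x4=F; simplify:
  drop 4 from [-3, 4] -> [-3]
  satisfied 1 clause(s); 1 remain; assigned so far: [1, 2, 4]
unit clause [-3] forces x3=F; simplify:
  satisfied 1 clause(s); 0 remain; assigned so far: [1, 2, 3, 4]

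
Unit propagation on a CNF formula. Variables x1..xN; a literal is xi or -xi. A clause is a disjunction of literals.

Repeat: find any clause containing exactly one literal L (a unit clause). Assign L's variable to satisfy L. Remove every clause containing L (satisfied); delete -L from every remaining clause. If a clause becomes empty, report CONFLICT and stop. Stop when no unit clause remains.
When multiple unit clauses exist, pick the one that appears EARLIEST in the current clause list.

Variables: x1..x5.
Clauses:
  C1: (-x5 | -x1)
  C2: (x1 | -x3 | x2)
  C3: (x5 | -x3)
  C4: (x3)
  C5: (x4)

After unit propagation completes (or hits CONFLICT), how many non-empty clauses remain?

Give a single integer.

Answer: 0

Derivation:
unit clause [3] forces x3=T; simplify:
  drop -3 from [1, -3, 2] -> [1, 2]
  drop -3 from [5, -3] -> [5]
  satisfied 1 clause(s); 4 remain; assigned so far: [3]
unit clause [5] forces x5=T; simplify:
  drop -5 from [-5, -1] -> [-1]
  satisfied 1 clause(s); 3 remain; assigned so far: [3, 5]
unit clause [-1] forces x1=F; simplify:
  drop 1 from [1, 2] -> [2]
  satisfied 1 clause(s); 2 remain; assigned so far: [1, 3, 5]
unit clause [2] forces x2=T; simplify:
  satisfied 1 clause(s); 1 remain; assigned so far: [1, 2, 3, 5]
unit clause [4] forces x4=T; simplify:
  satisfied 1 clause(s); 0 remain; assigned so far: [1, 2, 3, 4, 5]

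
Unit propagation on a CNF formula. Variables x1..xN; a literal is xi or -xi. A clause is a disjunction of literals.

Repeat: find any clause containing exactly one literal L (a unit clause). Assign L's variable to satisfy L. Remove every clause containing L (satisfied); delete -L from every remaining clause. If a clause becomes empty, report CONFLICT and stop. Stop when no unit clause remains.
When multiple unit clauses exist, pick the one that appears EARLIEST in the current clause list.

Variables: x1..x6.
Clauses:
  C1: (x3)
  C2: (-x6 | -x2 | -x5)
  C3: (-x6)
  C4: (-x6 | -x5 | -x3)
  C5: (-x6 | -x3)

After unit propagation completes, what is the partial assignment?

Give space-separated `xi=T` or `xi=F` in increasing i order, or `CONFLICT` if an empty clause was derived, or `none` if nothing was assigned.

unit clause [3] forces x3=T; simplify:
  drop -3 from [-6, -5, -3] -> [-6, -5]
  drop -3 from [-6, -3] -> [-6]
  satisfied 1 clause(s); 4 remain; assigned so far: [3]
unit clause [-6] forces x6=F; simplify:
  satisfied 4 clause(s); 0 remain; assigned so far: [3, 6]

Answer: x3=T x6=F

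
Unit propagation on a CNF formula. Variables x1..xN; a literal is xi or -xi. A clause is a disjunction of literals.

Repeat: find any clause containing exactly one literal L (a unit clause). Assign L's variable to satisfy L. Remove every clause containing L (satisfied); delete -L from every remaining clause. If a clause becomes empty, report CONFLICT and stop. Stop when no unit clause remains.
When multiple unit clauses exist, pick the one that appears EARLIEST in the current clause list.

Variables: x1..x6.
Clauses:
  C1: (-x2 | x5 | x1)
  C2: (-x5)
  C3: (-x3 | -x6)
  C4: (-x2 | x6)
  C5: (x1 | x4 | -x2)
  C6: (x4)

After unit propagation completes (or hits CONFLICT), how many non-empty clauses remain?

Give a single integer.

unit clause [-5] forces x5=F; simplify:
  drop 5 from [-2, 5, 1] -> [-2, 1]
  satisfied 1 clause(s); 5 remain; assigned so far: [5]
unit clause [4] forces x4=T; simplify:
  satisfied 2 clause(s); 3 remain; assigned so far: [4, 5]

Answer: 3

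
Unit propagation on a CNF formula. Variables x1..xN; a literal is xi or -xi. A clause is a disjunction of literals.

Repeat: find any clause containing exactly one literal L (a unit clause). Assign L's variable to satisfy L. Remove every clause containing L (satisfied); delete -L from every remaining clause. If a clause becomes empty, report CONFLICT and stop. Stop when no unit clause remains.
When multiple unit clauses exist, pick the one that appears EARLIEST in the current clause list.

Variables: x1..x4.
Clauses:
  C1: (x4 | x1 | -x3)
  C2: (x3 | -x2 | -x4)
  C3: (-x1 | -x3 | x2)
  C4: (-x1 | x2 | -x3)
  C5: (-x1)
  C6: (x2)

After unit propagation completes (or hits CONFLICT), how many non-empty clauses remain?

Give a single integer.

Answer: 2

Derivation:
unit clause [-1] forces x1=F; simplify:
  drop 1 from [4, 1, -3] -> [4, -3]
  satisfied 3 clause(s); 3 remain; assigned so far: [1]
unit clause [2] forces x2=T; simplify:
  drop -2 from [3, -2, -4] -> [3, -4]
  satisfied 1 clause(s); 2 remain; assigned so far: [1, 2]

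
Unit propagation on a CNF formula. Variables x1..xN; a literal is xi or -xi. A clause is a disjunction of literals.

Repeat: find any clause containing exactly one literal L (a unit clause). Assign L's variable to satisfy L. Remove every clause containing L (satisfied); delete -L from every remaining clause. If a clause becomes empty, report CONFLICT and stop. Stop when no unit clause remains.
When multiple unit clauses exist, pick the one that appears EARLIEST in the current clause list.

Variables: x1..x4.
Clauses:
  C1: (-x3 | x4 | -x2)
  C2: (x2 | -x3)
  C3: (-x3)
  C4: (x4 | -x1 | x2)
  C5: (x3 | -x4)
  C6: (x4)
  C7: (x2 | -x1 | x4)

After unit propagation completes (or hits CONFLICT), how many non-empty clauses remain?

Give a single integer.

unit clause [-3] forces x3=F; simplify:
  drop 3 from [3, -4] -> [-4]
  satisfied 3 clause(s); 4 remain; assigned so far: [3]
unit clause [-4] forces x4=F; simplify:
  drop 4 from [4, -1, 2] -> [-1, 2]
  drop 4 from [4] -> [] (empty!)
  drop 4 from [2, -1, 4] -> [2, -1]
  satisfied 1 clause(s); 3 remain; assigned so far: [3, 4]
CONFLICT (empty clause)

Answer: 2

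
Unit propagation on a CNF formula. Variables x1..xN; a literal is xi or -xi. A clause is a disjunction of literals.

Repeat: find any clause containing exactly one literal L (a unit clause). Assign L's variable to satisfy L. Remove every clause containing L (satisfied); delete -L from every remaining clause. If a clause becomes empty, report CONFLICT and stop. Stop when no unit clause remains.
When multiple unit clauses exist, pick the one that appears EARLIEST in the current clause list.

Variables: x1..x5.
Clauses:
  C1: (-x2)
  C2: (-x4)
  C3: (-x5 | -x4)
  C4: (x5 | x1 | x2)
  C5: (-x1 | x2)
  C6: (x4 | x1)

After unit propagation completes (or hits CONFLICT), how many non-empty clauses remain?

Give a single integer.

Answer: 1

Derivation:
unit clause [-2] forces x2=F; simplify:
  drop 2 from [5, 1, 2] -> [5, 1]
  drop 2 from [-1, 2] -> [-1]
  satisfied 1 clause(s); 5 remain; assigned so far: [2]
unit clause [-4] forces x4=F; simplify:
  drop 4 from [4, 1] -> [1]
  satisfied 2 clause(s); 3 remain; assigned so far: [2, 4]
unit clause [-1] forces x1=F; simplify:
  drop 1 from [5, 1] -> [5]
  drop 1 from [1] -> [] (empty!)
  satisfied 1 clause(s); 2 remain; assigned so far: [1, 2, 4]
CONFLICT (empty clause)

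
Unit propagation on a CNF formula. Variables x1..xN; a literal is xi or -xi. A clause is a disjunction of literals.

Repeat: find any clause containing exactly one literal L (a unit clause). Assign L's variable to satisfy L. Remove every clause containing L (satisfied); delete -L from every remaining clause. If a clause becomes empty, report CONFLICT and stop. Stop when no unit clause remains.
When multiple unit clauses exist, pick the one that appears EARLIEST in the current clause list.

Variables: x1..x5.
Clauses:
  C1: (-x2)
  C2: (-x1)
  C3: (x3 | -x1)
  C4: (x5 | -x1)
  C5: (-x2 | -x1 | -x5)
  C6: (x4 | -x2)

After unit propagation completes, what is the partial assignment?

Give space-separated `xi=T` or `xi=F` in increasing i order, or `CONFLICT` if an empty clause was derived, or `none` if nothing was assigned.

Answer: x1=F x2=F

Derivation:
unit clause [-2] forces x2=F; simplify:
  satisfied 3 clause(s); 3 remain; assigned so far: [2]
unit clause [-1] forces x1=F; simplify:
  satisfied 3 clause(s); 0 remain; assigned so far: [1, 2]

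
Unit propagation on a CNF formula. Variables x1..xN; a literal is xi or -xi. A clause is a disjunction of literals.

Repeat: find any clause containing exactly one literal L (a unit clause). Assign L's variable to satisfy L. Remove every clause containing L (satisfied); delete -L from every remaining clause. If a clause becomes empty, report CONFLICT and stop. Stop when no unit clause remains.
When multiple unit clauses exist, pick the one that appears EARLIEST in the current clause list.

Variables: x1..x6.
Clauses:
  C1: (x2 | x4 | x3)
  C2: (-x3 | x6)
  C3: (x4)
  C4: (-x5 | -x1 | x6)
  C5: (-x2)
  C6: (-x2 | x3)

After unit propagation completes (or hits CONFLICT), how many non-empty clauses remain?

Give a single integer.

Answer: 2

Derivation:
unit clause [4] forces x4=T; simplify:
  satisfied 2 clause(s); 4 remain; assigned so far: [4]
unit clause [-2] forces x2=F; simplify:
  satisfied 2 clause(s); 2 remain; assigned so far: [2, 4]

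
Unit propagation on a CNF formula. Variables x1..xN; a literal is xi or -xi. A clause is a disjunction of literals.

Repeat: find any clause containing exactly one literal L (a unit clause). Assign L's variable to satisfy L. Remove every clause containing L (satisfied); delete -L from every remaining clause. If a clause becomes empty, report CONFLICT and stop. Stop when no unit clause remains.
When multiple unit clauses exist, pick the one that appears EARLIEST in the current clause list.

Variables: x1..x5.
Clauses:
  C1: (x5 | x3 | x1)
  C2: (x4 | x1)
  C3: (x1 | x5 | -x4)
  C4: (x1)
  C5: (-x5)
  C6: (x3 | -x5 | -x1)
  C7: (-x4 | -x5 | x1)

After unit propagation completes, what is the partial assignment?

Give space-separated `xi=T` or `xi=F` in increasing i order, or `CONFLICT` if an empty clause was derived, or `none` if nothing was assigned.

Answer: x1=T x5=F

Derivation:
unit clause [1] forces x1=T; simplify:
  drop -1 from [3, -5, -1] -> [3, -5]
  satisfied 5 clause(s); 2 remain; assigned so far: [1]
unit clause [-5] forces x5=F; simplify:
  satisfied 2 clause(s); 0 remain; assigned so far: [1, 5]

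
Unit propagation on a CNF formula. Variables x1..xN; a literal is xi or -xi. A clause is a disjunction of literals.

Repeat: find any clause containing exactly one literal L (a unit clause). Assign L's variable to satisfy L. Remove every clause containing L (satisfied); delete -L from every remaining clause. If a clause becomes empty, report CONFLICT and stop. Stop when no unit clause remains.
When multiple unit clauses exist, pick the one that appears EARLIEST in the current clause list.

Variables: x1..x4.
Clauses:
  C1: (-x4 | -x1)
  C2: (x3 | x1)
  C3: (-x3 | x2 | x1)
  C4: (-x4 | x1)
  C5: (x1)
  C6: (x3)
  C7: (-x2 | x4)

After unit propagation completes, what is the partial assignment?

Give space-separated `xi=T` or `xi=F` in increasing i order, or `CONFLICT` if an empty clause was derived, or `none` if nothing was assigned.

Answer: x1=T x2=F x3=T x4=F

Derivation:
unit clause [1] forces x1=T; simplify:
  drop -1 from [-4, -1] -> [-4]
  satisfied 4 clause(s); 3 remain; assigned so far: [1]
unit clause [-4] forces x4=F; simplify:
  drop 4 from [-2, 4] -> [-2]
  satisfied 1 clause(s); 2 remain; assigned so far: [1, 4]
unit clause [3] forces x3=T; simplify:
  satisfied 1 clause(s); 1 remain; assigned so far: [1, 3, 4]
unit clause [-2] forces x2=F; simplify:
  satisfied 1 clause(s); 0 remain; assigned so far: [1, 2, 3, 4]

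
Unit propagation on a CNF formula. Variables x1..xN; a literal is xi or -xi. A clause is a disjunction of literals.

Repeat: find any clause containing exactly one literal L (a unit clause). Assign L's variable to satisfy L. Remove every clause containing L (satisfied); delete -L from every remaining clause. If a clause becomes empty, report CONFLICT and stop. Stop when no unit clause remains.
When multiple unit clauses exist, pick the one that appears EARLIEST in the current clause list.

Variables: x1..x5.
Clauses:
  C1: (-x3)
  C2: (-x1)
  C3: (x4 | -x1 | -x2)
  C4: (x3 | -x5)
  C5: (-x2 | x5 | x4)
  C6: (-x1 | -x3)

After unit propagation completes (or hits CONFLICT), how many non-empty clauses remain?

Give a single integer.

Answer: 1

Derivation:
unit clause [-3] forces x3=F; simplify:
  drop 3 from [3, -5] -> [-5]
  satisfied 2 clause(s); 4 remain; assigned so far: [3]
unit clause [-1] forces x1=F; simplify:
  satisfied 2 clause(s); 2 remain; assigned so far: [1, 3]
unit clause [-5] forces x5=F; simplify:
  drop 5 from [-2, 5, 4] -> [-2, 4]
  satisfied 1 clause(s); 1 remain; assigned so far: [1, 3, 5]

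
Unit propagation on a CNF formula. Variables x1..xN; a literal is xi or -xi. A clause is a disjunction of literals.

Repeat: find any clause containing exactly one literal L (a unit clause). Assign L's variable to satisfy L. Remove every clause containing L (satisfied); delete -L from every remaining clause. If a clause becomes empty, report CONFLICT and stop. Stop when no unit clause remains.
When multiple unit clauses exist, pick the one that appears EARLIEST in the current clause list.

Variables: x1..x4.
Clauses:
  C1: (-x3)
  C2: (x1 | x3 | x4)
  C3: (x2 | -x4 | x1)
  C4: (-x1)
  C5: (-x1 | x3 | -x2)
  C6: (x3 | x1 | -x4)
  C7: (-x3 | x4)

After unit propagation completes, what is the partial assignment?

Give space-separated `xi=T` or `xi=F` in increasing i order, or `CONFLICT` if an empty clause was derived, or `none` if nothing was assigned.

Answer: CONFLICT

Derivation:
unit clause [-3] forces x3=F; simplify:
  drop 3 from [1, 3, 4] -> [1, 4]
  drop 3 from [-1, 3, -2] -> [-1, -2]
  drop 3 from [3, 1, -4] -> [1, -4]
  satisfied 2 clause(s); 5 remain; assigned so far: [3]
unit clause [-1] forces x1=F; simplify:
  drop 1 from [1, 4] -> [4]
  drop 1 from [2, -4, 1] -> [2, -4]
  drop 1 from [1, -4] -> [-4]
  satisfied 2 clause(s); 3 remain; assigned so far: [1, 3]
unit clause [4] forces x4=T; simplify:
  drop -4 from [2, -4] -> [2]
  drop -4 from [-4] -> [] (empty!)
  satisfied 1 clause(s); 2 remain; assigned so far: [1, 3, 4]
CONFLICT (empty clause)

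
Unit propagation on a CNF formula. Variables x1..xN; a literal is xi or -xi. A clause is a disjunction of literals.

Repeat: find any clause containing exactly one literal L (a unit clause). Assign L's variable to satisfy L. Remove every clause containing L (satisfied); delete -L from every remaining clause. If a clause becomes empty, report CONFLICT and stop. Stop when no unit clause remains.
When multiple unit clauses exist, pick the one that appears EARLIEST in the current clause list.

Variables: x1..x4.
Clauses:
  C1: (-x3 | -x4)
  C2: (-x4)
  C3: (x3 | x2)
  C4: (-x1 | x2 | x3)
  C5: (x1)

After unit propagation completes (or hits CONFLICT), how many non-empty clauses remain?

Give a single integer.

unit clause [-4] forces x4=F; simplify:
  satisfied 2 clause(s); 3 remain; assigned so far: [4]
unit clause [1] forces x1=T; simplify:
  drop -1 from [-1, 2, 3] -> [2, 3]
  satisfied 1 clause(s); 2 remain; assigned so far: [1, 4]

Answer: 2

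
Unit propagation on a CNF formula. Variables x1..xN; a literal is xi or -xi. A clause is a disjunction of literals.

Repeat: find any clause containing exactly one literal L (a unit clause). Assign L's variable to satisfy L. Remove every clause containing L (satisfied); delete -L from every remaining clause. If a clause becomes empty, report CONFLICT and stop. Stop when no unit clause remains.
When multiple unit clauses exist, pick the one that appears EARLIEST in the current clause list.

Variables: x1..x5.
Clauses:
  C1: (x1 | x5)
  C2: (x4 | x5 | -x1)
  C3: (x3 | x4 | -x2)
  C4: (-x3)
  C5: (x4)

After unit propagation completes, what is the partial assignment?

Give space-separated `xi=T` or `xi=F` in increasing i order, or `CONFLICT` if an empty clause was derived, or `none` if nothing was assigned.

Answer: x3=F x4=T

Derivation:
unit clause [-3] forces x3=F; simplify:
  drop 3 from [3, 4, -2] -> [4, -2]
  satisfied 1 clause(s); 4 remain; assigned so far: [3]
unit clause [4] forces x4=T; simplify:
  satisfied 3 clause(s); 1 remain; assigned so far: [3, 4]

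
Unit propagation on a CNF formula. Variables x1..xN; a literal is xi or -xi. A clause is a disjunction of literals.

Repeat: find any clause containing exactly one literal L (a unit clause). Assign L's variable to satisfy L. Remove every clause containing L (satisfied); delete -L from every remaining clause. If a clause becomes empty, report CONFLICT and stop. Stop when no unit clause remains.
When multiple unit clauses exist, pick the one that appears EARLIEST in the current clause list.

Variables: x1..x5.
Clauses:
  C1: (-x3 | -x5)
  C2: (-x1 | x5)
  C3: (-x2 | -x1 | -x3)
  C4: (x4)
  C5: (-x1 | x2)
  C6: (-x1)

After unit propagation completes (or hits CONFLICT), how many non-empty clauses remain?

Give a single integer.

Answer: 1

Derivation:
unit clause [4] forces x4=T; simplify:
  satisfied 1 clause(s); 5 remain; assigned so far: [4]
unit clause [-1] forces x1=F; simplify:
  satisfied 4 clause(s); 1 remain; assigned so far: [1, 4]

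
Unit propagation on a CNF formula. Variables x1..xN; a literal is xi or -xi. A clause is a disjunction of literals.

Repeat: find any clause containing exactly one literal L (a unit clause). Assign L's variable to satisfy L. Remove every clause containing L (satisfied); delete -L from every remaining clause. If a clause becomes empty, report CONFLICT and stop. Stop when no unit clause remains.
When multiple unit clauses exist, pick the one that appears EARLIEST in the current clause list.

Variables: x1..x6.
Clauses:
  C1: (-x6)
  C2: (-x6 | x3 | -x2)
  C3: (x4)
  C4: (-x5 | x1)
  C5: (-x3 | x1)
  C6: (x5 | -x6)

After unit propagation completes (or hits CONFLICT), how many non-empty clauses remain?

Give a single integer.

Answer: 2

Derivation:
unit clause [-6] forces x6=F; simplify:
  satisfied 3 clause(s); 3 remain; assigned so far: [6]
unit clause [4] forces x4=T; simplify:
  satisfied 1 clause(s); 2 remain; assigned so far: [4, 6]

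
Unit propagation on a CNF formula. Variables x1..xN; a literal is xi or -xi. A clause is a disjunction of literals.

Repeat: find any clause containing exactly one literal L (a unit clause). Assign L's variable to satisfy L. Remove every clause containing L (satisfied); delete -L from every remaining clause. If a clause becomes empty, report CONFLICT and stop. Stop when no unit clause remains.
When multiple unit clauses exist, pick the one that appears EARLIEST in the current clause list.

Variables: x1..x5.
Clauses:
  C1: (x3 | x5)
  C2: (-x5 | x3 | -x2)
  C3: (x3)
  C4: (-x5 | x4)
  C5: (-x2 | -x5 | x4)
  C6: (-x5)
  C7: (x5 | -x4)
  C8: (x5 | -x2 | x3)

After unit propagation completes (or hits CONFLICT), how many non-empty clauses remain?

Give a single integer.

Answer: 0

Derivation:
unit clause [3] forces x3=T; simplify:
  satisfied 4 clause(s); 4 remain; assigned so far: [3]
unit clause [-5] forces x5=F; simplify:
  drop 5 from [5, -4] -> [-4]
  satisfied 3 clause(s); 1 remain; assigned so far: [3, 5]
unit clause [-4] forces x4=F; simplify:
  satisfied 1 clause(s); 0 remain; assigned so far: [3, 4, 5]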